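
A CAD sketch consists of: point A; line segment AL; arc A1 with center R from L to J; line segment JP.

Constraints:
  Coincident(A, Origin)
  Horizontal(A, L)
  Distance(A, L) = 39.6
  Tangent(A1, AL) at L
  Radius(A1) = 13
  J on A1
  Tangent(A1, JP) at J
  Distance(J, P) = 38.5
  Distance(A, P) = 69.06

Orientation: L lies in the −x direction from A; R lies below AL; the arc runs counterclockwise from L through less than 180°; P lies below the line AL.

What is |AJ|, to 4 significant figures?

54.64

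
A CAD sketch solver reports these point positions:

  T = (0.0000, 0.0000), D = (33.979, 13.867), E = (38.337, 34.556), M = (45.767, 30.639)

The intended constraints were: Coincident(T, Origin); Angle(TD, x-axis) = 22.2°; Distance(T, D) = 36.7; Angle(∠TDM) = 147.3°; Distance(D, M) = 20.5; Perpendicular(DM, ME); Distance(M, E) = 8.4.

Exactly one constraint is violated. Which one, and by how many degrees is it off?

Perpendicular(DM, ME) — off by 7.30°.

T = (0.00, 0.00) ✓; TD at 22.20° ✓; |TD| = 36.70 ✓; ∠TDM = 147.3° ✓; |DM| = 20.50 ✓; ∠(DM, ME) = 97.30° ✗; |ME| = 8.399 ✓.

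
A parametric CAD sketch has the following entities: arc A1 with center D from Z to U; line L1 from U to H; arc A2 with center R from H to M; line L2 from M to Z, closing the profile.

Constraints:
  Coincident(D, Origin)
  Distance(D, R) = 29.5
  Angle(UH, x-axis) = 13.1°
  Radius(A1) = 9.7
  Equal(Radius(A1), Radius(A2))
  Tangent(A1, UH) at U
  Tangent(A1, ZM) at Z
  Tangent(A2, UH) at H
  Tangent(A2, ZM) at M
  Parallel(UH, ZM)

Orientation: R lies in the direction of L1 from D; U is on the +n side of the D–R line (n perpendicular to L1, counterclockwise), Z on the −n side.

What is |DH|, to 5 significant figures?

31.054

Tangency of A1 to both parallel lines with radius 9.7 puts U and Z at D ± 9.7·n: U = (-2.1985, 9.4476), Z = (2.1985, -9.4476). Equal radii place H and M the same way about R: H = R + 9.7·n = (26.534, 16.134), M = R − 9.7·n = (30.931, -2.7614). Then |DH| = |H − D| = 31.054.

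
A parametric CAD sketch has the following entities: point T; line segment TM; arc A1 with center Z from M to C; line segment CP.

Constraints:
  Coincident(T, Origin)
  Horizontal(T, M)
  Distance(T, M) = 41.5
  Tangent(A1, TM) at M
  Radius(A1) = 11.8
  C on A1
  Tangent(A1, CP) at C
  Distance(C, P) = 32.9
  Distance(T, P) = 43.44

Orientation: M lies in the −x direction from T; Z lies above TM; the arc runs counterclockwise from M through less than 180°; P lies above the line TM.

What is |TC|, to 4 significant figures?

31.38

T is at the origin; TM is horizontal with |TM| = 41.5 and M on the −x side, so M = (-41.50, 0.000). A1 meets TM tangentially, so ZM is at right angles to TM, so Z = M + (0, 11.8) = (-41.50, 11.80). Since ZC ⟂ CP (tangency), |ZP| = √(11.8² + 32.9²) = 34.95 regardless of where C sits on A1. So P lies on both circle(T, 43.44) and circle(Z, 34.95); the above-TM intersection is P = (-19.39, 38.87). C is the foot of the tangent from P: C = (-30.38, 7.860).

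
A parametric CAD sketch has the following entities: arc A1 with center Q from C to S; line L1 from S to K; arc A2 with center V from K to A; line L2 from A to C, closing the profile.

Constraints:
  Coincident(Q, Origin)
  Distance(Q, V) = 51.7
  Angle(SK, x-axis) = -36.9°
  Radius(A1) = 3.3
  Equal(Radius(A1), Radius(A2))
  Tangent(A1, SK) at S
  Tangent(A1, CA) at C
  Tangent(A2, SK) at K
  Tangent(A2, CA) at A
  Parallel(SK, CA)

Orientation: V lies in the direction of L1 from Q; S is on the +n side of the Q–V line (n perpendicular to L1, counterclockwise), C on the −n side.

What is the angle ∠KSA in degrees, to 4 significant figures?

7.275°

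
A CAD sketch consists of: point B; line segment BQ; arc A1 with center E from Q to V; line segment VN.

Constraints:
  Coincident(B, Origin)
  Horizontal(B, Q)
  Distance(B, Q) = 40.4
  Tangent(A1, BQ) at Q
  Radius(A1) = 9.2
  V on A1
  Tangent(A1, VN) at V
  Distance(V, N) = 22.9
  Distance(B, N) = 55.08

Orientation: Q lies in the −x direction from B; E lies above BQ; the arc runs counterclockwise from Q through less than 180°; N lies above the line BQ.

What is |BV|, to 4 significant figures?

35.16

Checks: |EV| = 9.200 ✓; ∠(EV, VN) = 90.00° ✓; |VN| = 22.90 ✓; |BN| = 55.08 ✓.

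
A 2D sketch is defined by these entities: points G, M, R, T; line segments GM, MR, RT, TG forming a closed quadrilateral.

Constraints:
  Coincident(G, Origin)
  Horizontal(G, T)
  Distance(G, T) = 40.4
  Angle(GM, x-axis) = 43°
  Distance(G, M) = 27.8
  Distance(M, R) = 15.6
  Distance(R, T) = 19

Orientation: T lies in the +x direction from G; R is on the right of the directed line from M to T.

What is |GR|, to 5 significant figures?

21.978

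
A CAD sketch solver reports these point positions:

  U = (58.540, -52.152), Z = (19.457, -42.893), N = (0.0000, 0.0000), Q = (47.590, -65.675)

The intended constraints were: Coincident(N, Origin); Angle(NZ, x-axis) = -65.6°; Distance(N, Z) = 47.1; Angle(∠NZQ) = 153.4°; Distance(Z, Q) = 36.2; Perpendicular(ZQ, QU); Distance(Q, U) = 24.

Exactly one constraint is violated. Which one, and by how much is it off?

Distance(Q, U) = 24 — off by 6.60.

N = (0.00, 0.00) ✓; NZ at -65.60° ✓; |NZ| = 47.10 ✓; ∠NZQ = 153.4° ✓; |ZQ| = 36.20 ✓; ∠(ZQ, QU) = 90.00° ✓; |QU| = 17.40 ✗.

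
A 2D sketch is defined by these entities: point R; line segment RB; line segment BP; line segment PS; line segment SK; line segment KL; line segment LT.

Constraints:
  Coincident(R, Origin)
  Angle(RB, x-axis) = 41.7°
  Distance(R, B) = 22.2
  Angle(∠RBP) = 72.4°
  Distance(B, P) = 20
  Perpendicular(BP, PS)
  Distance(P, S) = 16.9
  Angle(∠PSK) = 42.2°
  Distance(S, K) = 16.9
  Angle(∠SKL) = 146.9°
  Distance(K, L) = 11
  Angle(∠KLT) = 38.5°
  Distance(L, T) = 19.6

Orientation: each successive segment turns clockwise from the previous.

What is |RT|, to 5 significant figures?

20.574

R is at the origin; RB runs at 41.7° with length 22.2, so B = (16.575, 14.768). ∠RBP = 72.4° gives BP at -65.900° from the x-axis; with |BP| = 20.0, P = (24.742, -3.4886). BP ⟂ PS, so PS runs at -155.90°; with |PS| = 16.9, S = (9.3151, -10.389). ∠PSK = 42.2° gives SK at 66.300° from the x-axis; with |SK| = 16.9, K = (16.108, 5.0853). ∠SKL = 146.9° gives KL at 33.200° from the x-axis; with |KL| = 11.0, L = (25.312, 11.109). ∠KLT = 38.5° gives LT at -108.30° from the x-axis; with |LT| = 19.6, T = (19.158, -7.5002). Then |RT| = |T − R| = 20.574.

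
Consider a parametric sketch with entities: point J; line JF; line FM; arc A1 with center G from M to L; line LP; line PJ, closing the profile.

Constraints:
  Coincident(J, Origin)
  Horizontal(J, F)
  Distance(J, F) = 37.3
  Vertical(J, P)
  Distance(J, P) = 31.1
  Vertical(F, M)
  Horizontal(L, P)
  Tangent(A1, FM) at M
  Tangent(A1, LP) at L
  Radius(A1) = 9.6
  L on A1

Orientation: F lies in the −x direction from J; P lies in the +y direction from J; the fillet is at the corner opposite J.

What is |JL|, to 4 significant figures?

41.65

The virtual corner opposite J is at (-37.30, 31.10). Since A1 is tangent to FM there, GM ⟂ FM and A1 meets LP tangentially, so GL is at right angles to LP, with radius 9.6, so the center G sits 9.6 in from both sides at G = (-27.70, 21.50). That places the tangent points at M = (-37.30, 21.50) on FM and L = (-27.70, 31.10) on LP. Then |JL| = |L − J| = 41.65.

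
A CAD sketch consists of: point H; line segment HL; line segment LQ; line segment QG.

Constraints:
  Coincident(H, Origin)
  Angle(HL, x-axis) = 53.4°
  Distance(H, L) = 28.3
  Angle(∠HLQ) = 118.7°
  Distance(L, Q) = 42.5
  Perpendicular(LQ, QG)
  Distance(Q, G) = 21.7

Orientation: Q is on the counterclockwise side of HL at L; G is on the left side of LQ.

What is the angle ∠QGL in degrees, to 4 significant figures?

62.95°

∠HLQ = 118.7°, so LQ runs at 53.4° + (180° − 118.7°) = 114.7° from the x-axis; with |LQ| = 42.5, Q = L + 42.5·(cos 114.7°, sin 114.7°) = (-0.8862, 61.33). LQ ⟂ QG; with |QG| = 21.7 on the left of LQ, G = Q + 21.7·(-0.9085, -0.4179) = (-20.60, 52.26). Then cos ∠QGL = GQ·GL / (|GQ||GL|), giving 62.95°.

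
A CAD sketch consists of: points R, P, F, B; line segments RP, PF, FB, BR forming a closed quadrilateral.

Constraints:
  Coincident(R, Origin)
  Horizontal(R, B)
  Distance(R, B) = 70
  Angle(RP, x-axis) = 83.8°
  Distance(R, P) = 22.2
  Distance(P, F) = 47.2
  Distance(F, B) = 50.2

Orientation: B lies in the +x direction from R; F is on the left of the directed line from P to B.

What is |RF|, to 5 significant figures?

62.121

Checks: |PF| = 47.20 ✓; |FB| = 50.20 ✓.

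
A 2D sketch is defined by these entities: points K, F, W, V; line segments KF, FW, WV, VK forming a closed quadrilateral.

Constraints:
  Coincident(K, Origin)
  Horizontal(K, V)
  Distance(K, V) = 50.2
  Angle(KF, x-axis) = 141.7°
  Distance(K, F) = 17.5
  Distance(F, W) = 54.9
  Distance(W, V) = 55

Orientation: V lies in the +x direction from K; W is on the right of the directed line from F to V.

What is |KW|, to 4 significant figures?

39.78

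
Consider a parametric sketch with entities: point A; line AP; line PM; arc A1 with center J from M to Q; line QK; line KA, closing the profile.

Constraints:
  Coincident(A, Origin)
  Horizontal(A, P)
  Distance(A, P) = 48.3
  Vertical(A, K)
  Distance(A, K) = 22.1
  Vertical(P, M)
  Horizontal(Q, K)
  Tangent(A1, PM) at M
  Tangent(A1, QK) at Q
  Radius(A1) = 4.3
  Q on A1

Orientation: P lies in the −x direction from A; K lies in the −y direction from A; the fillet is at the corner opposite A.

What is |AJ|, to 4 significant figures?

47.46

A is at the origin; A and P share the same y with |AP| = 48.3 and P on the −x side, so P = (-48.30, 0.000). AK is vertical with |AK| = 22.1 and K on the −y side, so K = (0.000, -22.10). The virtual corner opposite A is at (-48.30, -22.10). Tangency of A1 to PM means the radius JM is perpendicular to PM and A1 meets QK tangentially, so JQ is at right angles to QK, with radius 4.3, so the center J sits 4.3 in from both sides at J = (-44.00, -17.80). Then |AJ| = |J − A| = 47.46.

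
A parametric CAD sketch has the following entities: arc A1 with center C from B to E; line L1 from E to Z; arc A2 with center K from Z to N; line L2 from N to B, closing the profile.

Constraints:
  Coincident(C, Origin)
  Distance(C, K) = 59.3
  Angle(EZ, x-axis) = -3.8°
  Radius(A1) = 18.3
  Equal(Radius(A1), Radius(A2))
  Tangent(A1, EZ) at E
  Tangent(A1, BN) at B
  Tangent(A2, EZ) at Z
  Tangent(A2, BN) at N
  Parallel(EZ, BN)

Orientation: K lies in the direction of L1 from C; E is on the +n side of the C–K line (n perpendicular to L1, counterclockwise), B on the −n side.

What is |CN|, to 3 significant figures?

62.1

The slot axis is L1's direction at -3.8°, so u = (cos -3.8°, sin -3.8°) = (0.998, -0.0663) and n = (−sin -3.8°, cos -3.8°) = (0.0663, 0.998). C is at the origin and K lies 59.3 along u from C, so K = 59.3·u = (59.2, -3.93). Tangency of A1 to both parallel lines with radius 18.3 puts E and B at C ± 18.3·n: E = (1.21, 18.3), B = (-1.21, -18.3). Equal radii place Z and N the same way about K: Z = K + 18.3·n = (60.4, 14.3), N = K − 18.3·n = (58.0, -22.2). Then |CN| = |N − C| = 62.1.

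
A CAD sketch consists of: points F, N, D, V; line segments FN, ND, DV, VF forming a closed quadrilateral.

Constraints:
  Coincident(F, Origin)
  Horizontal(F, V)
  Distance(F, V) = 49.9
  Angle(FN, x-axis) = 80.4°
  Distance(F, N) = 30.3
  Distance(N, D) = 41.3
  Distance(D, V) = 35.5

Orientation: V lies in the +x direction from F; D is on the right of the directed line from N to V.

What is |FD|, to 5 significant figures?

18.724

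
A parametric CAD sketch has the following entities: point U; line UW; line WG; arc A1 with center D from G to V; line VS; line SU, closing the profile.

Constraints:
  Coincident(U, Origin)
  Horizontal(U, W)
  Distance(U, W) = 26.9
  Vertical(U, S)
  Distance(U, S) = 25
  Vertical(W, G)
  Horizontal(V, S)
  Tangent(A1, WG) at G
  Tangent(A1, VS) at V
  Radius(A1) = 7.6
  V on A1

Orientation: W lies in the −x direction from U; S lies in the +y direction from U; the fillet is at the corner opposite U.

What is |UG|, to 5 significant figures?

32.037

The virtual corner opposite U is at (-26.900, 25.000). A1 meets WG tangentially, so DG is at right angles to WG and since A1 is tangent to VS there, DV ⟂ VS, with radius 7.6, so the center D sits 7.6 in from both sides at D = (-19.300, 17.400). That places the tangent points at G = (-26.900, 17.400) on WG and V = (-19.300, 25.000) on VS. Then |UG| = |G − U| = 32.037.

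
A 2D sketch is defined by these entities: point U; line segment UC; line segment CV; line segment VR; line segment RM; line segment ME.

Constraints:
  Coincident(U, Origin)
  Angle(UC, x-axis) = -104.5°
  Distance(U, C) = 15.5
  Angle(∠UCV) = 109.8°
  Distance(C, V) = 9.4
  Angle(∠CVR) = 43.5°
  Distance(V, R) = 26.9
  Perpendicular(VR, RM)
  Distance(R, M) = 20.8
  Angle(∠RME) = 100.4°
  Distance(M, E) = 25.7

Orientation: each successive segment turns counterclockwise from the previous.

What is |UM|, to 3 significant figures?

22.2

U is at the origin; UC runs at -104.5° with length 15.5, so C = (-3.88, -15.0). ∠UCV = 109.8° gives CV at -34.3° from the x-axis; with |CV| = 9.4, V = (3.88, -20.3). ∠CVR = 43.5° gives VR at 102° from the x-axis; with |VR| = 26.9, R = (-1.80, 5.99). The perpendicularity gives RM at right angles to VR, so RM runs at -168°; with |RM| = 20.8, M = (-22.1, 1.59). Then |UM| = |M − U| = 22.2.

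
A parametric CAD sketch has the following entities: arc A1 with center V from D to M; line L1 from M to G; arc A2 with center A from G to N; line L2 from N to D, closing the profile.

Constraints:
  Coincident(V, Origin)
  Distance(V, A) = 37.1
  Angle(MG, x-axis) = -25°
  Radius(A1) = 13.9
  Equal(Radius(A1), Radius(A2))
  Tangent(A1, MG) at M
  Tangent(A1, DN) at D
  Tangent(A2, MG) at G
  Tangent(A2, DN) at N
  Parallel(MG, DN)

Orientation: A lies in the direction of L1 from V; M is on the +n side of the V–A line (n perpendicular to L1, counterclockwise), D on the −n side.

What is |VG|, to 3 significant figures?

39.6

Tangency of A1 to both parallel lines with radius 13.9 puts M and D at V ± 13.9·n: M = (5.87, 12.6), D = (-5.87, -12.6). Equal radii place G and N the same way about A: G = A + 13.9·n = (39.5, -3.08), N = A − 13.9·n = (27.7, -28.3). Then |VG| = |G − V| = 39.6.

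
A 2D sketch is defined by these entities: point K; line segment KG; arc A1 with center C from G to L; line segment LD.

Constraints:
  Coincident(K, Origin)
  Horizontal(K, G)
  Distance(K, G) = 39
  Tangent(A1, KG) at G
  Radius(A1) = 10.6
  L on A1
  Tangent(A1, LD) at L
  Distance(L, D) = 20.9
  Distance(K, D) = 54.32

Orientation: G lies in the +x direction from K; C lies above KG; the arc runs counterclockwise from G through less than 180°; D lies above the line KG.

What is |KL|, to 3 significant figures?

51.0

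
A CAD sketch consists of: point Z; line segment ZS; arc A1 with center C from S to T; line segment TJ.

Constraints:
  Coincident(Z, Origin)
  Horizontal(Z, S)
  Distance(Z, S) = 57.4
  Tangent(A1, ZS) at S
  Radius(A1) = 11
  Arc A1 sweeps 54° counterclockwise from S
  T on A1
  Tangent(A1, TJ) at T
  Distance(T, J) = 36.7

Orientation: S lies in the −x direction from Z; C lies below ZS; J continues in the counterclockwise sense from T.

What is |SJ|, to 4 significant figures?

45.82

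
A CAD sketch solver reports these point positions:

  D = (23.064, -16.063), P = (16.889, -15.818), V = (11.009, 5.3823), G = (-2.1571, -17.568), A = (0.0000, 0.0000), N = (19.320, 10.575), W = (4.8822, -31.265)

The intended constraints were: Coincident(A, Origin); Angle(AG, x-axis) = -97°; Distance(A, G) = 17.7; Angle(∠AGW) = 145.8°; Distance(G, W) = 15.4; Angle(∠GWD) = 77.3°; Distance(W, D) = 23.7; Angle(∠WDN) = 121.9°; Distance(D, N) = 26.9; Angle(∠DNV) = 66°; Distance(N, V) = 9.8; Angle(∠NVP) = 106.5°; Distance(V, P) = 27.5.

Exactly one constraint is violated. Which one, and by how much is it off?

Distance(V, P) = 27.5 — off by 5.50.

A = (0.00, 0.00) ✓; AG at -97.00° ✓; |AG| = 17.70 ✓; ∠AGW = 145.8° ✓; |GW| = 15.40 ✓; ∠GWD = 77.30° ✓; |WD| = 23.70 ✓; ∠WDN = 121.9° ✓; |DN| = 26.90 ✓; ∠DNV = 66.00° ✓; |NV| = 9.800 ✓; ∠NVP = 106.5° ✓; |VP| = 22.00 ✗.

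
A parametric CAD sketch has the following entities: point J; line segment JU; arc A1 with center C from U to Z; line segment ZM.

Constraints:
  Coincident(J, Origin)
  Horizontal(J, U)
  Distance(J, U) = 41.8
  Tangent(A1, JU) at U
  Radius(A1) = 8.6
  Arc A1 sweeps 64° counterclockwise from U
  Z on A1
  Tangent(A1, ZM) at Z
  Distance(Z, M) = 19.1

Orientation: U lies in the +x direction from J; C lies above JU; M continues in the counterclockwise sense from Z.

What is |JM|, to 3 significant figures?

61.9

On A1, U sits at bearing -90° from C; a 64° counterclockwise sweep puts Z at bearing -26°, so Z = C + 8.6·(cos -26°, sin -26°) = (49.5, 4.83). A1 meets ZM tangentially, so CZ is at right angles to ZM, so ZM runs along (−sin -26°, cos -26°); with |ZM| = 19.1, M = (57.9, 22.0). Then |JM| = |M − J| = 61.9.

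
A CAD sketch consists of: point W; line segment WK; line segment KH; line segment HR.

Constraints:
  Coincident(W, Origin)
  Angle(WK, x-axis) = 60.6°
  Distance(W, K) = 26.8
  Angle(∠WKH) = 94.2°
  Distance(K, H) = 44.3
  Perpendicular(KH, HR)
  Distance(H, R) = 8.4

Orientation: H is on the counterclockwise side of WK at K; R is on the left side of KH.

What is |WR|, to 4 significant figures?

49.76

W is at the origin; WK runs at 60.6° with length 26.8, so K = 26.8·(cos 60.6°, sin 60.6°) = (13.16, 23.35). ∠WKH = 94.2°, so KH runs at 60.6° + (180° − 94.2°) = 146.4° from the x-axis; with |KH| = 44.3, H = K + 44.3·(cos 146.4°, sin 146.4°) = (-23.74, 47.86). KH is perpendicular to HR; with |HR| = 8.4 on the left of KH, R = H + 8.4·(-0.5534, -0.8329) = (-28.39, 40.87). Then |WR| = |R − W| = 49.76.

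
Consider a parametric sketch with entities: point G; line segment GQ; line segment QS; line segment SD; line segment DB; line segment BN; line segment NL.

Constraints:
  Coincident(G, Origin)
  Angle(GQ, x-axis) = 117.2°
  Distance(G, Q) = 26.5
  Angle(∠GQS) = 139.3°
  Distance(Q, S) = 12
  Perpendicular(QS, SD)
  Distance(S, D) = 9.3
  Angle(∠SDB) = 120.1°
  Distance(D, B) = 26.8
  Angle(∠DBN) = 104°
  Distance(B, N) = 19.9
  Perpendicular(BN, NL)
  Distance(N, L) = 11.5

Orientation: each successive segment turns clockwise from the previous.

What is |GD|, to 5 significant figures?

33.068

G is at the origin; GQ runs at 117.2° with length 26.5, so Q = (-12.113, 23.570). ∠GQS = 139.3° gives QS at 76.500° from the x-axis; with |QS| = 12.0, S = (-9.3118, 35.238). QS is perpendicular to SD, so SD runs at -13.500°; with |SD| = 9.3, D = (-0.26871, 33.067). Then |GD| = |D − G| = 33.068.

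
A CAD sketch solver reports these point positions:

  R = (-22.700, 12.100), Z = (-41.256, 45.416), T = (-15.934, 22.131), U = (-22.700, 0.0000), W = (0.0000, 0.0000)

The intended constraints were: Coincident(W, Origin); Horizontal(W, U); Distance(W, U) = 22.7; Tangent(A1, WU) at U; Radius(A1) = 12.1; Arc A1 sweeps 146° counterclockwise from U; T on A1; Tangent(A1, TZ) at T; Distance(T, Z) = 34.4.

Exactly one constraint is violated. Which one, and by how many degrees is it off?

Tangent(A1, TZ) at T — off by 8.60°.

W = (0.00, 0.00) ✓; W.y = 0.00, U.y = 0.00 ✓; |WU| = 22.70 ✓; ∠(RU, UW) = 90.00° ✓; |RU| = 12.10 ✓; bearing(R→T) − bearing(R→U) = 146.0° ✓; |RT| = 12.10 ✓; ∠(RT, TZ) = 98.60° ✗; |TZ| = 34.40 ✓.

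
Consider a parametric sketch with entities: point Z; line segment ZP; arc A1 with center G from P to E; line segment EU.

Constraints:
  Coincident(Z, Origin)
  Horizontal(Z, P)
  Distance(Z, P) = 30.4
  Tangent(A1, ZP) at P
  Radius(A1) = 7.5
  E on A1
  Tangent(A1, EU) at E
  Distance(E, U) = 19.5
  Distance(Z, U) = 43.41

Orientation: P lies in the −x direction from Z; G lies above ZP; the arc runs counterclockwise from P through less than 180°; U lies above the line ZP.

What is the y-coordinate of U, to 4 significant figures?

28.23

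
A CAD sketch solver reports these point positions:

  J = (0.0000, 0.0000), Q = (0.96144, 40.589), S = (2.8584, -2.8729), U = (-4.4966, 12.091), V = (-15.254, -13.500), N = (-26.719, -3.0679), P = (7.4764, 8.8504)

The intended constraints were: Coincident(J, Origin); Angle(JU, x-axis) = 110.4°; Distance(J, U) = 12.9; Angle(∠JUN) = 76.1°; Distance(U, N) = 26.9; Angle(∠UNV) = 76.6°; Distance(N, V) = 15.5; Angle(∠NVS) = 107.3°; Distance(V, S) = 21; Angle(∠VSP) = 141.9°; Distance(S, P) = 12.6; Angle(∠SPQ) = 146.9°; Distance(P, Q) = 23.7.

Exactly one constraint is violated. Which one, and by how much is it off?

Distance(P, Q) = 23.7 — off by 8.70.

J = (0.00, 0.00) ✓; JU at 110.4° ✓; |JU| = 12.90 ✓; ∠JUN = 76.10° ✓; |UN| = 26.90 ✓; ∠UNV = 76.60° ✓; |NV| = 15.50 ✓; ∠NVS = 107.3° ✓; |VS| = 21.00 ✓; ∠VSP = 141.9° ✓; |SP| = 12.60 ✓; ∠SPQ = 146.9° ✓; |PQ| = 32.40 ✗.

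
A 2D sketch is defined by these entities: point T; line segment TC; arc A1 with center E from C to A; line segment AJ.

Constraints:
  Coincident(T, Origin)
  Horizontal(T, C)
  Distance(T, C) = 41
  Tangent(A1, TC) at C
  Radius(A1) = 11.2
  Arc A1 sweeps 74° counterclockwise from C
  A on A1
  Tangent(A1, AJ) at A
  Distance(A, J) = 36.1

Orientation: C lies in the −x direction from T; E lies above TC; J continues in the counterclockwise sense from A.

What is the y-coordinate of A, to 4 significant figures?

8.113

T is at the origin; T and C share the same y with |TC| = 41.0 and C on the −x side, so C = (-41.00, 0.000). The tangent condition forces EC to be normal to TC, so E = C + (0, 11.2) = (-41.00, 11.20). On A1, C sits at bearing -90° from E; a 74° counterclockwise sweep puts A at bearing -16°, so A = E + 11.2·(cos -16°, sin -16°) = (-30.23, 8.113). So A.y = 8.113.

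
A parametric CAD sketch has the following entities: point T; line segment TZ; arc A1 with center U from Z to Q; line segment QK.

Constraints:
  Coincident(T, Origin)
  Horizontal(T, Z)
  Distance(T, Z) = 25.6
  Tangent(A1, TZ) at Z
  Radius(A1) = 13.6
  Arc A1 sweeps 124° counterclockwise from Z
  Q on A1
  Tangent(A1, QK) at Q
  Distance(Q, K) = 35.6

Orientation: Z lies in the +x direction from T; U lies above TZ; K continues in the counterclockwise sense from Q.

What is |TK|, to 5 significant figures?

53.482

On A1, Z sits at bearing -90° from U; a 124° counterclockwise sweep puts Q at bearing 34°, so Q = U + 13.6·(cos 34°, sin 34°) = (36.875, 21.205). The tangent condition forces UQ to be normal to QK, so QK runs along (−sin 34°, cos 34°); with |QK| = 35.6, K = (16.968, 50.719). Then |TK| = |K − T| = 53.482.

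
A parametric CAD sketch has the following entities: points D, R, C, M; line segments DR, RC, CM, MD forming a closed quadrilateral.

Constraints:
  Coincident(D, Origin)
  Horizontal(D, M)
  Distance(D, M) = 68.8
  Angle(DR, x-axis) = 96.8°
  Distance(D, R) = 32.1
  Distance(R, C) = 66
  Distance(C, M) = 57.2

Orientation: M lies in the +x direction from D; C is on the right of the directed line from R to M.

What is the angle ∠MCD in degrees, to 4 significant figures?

92.54°

D is at the origin; DM is horizontal with |DM| = 68.8 and M in +x, so M = (68.8, 0). DR runs at 96.8° with |DR| = 32.1, so R = (-3.801, 31.87). C is determined by |RC| = 66.0 and |CM| = 57.2 together: it lies at the intersection of circle(R, 66.0) and circle(M, 57.2). With |RM| = 79.29, the foot of the radical line on RM is 46.48 from R and the perpendicular offset is √(66.0² − 46.48²) = 46.86. Taking the right-of-RM solution: C = (19.92, -29.71).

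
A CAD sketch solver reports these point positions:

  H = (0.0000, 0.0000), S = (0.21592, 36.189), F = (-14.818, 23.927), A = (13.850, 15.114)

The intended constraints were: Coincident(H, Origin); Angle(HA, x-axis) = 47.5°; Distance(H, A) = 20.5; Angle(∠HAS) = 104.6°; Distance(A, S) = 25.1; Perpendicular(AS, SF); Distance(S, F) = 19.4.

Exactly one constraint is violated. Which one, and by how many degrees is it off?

Perpendicular(AS, SF) — off by 6.30°.

H = (0.00, 0.00) ✓; HA at 47.50° ✓; |HA| = 20.50 ✓; ∠HAS = 104.6° ✓; |AS| = 25.10 ✓; ∠(AS, SF) = 96.30° ✗; |SF| = 19.40 ✓.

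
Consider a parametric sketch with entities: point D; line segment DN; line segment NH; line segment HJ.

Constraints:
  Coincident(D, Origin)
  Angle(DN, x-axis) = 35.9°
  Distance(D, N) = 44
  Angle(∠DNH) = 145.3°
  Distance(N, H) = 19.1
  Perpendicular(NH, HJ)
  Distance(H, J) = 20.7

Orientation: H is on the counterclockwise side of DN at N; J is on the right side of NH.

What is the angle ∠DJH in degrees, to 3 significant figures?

50.4°

D is at the origin; DN runs at 35.9° with length 44.0, so N = 44.0·(cos 35.9°, sin 35.9°) = (35.6, 25.8). ∠DNH = 145.3°, so NH runs at 35.9° + (180° − 145.3°) = 70.6° from the x-axis; with |NH| = 19.1, H = N + 19.1·(cos 70.6°, sin 70.6°) = (42.0, 43.8). NH is perpendicular to HJ; with |HJ| = 20.7 on the right of NH, J = H + 20.7·(0.943, -0.332) = (61.5, 36.9). Then cos ∠DJH = JD·JH / (|JD||JH|), giving 50.4°.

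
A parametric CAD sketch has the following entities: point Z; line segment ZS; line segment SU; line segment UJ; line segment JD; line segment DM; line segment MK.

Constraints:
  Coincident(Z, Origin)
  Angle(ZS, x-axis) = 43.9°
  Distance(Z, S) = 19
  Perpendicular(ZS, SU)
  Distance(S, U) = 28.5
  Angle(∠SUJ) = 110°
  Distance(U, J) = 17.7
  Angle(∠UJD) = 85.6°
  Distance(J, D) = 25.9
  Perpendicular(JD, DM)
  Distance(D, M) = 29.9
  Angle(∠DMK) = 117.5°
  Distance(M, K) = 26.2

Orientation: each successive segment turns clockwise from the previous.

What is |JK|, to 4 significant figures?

42.08

The perpendicularity gives DM at right angles to JD, so DM runs at 59.50°; with |DM| = 29.9, M = (18.52, 15.65). ∠DMK = 117.5° gives MK at -3.000° from the x-axis; with |MK| = 26.2, K = (44.69, 14.28). Then |JK| = |K − J| = 42.08.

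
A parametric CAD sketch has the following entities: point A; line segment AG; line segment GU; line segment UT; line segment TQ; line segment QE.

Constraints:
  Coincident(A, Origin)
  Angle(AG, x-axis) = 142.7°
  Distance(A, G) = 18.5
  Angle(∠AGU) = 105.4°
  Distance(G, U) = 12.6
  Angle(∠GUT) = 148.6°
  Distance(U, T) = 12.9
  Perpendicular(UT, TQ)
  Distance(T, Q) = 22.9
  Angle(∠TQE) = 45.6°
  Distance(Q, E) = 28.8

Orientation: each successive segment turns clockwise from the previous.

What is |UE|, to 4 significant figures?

8.154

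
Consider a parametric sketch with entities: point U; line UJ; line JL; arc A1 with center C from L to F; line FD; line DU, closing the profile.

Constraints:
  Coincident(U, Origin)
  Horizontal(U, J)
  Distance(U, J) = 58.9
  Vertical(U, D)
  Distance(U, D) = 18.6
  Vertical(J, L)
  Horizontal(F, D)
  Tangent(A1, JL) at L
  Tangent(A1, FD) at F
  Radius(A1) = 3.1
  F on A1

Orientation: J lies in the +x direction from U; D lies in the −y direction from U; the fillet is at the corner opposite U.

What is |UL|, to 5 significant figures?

60.905

The virtual corner opposite U is at (58.900, -18.600). A1 meets JL tangentially, so CL is at right angles to JL and A1 meets FD tangentially, so CF is at right angles to FD, with radius 3.1, so the center C sits 3.1 in from both sides at C = (55.800, -15.500). That places the tangent points at L = (58.900, -15.500) on JL and F = (55.800, -18.600) on FD. Then |UL| = |L − U| = 60.905.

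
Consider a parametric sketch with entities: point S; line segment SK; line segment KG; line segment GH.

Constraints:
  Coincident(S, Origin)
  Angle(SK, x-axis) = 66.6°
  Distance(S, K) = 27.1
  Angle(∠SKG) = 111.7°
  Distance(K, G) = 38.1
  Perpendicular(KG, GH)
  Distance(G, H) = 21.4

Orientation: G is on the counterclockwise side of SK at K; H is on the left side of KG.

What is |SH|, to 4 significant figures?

48.27

S is at the origin; SK runs at 66.6° with length 27.1, so K = 27.1·(cos 66.6°, sin 66.6°) = (10.76, 24.87). ∠SKG = 111.7°, so KG runs at 66.6° + (180° − 111.7°) = 134.9° from the x-axis; with |KG| = 38.1, G = K + 38.1·(cos 134.9°, sin 134.9°) = (-16.13, 51.86). KG ⟂ GH; with |GH| = 21.4 on the left of KG, H = G + 21.4·(-0.7083, -0.7059) = (-31.29, 36.75). Then |SH| = |H − S| = 48.27.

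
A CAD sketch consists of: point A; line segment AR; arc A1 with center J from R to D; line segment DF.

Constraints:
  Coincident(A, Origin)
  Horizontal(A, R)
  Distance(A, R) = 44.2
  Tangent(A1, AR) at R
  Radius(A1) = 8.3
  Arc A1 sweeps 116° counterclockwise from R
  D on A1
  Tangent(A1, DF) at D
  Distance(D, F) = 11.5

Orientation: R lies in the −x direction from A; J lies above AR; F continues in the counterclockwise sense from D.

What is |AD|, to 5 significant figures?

38.631

A is at the origin; AR is horizontal with |AR| = 44.2 and R on the −x side, so R = (-44.200, 0.0000). Tangency of A1 to AR means the radius JR is perpendicular to AR, so J = R + (0, 8.3) = (-44.200, 8.3000). On A1, R sits at bearing -90° from J; a 116° counterclockwise sweep puts D at bearing 26°, so D = J + 8.3·(cos 26°, sin 26°) = (-36.740, 11.938). Then |AD| = |D − A| = 38.631.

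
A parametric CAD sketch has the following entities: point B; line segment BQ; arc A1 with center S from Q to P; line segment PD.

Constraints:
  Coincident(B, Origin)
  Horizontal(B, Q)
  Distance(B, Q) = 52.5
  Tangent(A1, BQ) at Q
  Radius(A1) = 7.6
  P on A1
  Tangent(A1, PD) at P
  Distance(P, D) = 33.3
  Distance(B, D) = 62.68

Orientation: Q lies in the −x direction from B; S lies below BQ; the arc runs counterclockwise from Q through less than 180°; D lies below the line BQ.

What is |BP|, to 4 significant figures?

60.46

B is at the origin; B and Q share the same y with |BQ| = 52.5 and Q on the −x side, so Q = (-52.50, 0.000). A1 meets BQ tangentially, so SQ is at right angles to BQ, so S = Q + (0, -7.6) = (-52.50, -7.600). Since SP ⟂ PD (tangency), |SD| = √(7.6² + 33.3²) = 34.16 regardless of where P sits on A1. So D lies on both circle(B, 62.68) and circle(S, 34.16); the below-BQ intersection is D = (-47.12, -41.33). P is the foot of the tangent from D: P = (-59.55, -10.44).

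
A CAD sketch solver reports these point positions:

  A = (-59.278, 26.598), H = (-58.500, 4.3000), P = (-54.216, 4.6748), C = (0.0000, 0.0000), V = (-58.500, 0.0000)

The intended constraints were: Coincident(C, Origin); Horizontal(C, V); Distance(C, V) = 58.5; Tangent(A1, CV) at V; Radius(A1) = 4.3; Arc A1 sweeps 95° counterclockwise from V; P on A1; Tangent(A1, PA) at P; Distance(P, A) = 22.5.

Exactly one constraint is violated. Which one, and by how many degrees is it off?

Tangent(A1, PA) at P — off by 8.00°.

C = (0.00, 0.00) ✓; C.y = 0.00, V.y = 0.00 ✓; |CV| = 58.50 ✓; ∠(HV, VC) = 90.00° ✓; |HV| = 4.300 ✓; bearing(H→P) − bearing(H→V) = 95.00° ✓; |HP| = 4.300 ✓; ∠(HP, PA) = 82.00° ✗; |PA| = 22.50 ✓.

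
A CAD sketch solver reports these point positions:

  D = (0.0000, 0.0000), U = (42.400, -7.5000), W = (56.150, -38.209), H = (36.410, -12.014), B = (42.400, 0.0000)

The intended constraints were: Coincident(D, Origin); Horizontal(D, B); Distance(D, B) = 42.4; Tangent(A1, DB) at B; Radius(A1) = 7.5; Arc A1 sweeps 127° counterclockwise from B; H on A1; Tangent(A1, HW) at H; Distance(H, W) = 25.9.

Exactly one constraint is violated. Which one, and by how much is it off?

Distance(H, W) = 25.9 — off by 6.90.

D = (0.00, 0.00) ✓; D.y = 0.00, B.y = 0.00 ✓; |DB| = 42.40 ✓; ∠(UB, BD) = 90.00° ✓; |UB| = 7.500 ✓; bearing(U→H) − bearing(U→B) = 127.0° ✓; |UH| = 7.500 ✓; ∠(UH, HW) = 90.00° ✓; |HW| = 32.80 ✗.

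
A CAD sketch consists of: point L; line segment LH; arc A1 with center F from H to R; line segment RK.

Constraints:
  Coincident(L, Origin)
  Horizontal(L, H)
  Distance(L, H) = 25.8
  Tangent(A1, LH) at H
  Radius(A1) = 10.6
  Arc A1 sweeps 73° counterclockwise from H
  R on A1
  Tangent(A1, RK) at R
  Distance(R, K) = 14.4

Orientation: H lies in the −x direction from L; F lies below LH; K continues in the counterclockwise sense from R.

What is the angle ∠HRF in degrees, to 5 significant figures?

53.500°

L is at the origin; L and H share the same y with |LH| = 25.8 and H on the −x side, so H = (-25.800, 0.0000). The tangent condition forces FH to be normal to LH, so F = H + (0, -10.6) = (-25.800, -10.600). On A1, H sits at bearing 90° from F; a 73° counterclockwise sweep puts R at bearing 163°, so R = F + 10.6·(cos 163°, sin 163°) = (-35.937, -7.5009). Then cos ∠HRF = RH·RF / (|RH||RF|), giving 53.500°.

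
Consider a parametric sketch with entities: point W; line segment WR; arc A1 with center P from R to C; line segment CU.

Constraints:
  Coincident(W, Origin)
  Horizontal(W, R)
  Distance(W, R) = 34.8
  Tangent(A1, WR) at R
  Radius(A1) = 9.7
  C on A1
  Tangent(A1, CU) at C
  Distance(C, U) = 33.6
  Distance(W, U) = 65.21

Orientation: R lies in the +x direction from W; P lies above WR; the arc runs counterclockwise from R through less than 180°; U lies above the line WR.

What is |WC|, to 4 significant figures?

44.99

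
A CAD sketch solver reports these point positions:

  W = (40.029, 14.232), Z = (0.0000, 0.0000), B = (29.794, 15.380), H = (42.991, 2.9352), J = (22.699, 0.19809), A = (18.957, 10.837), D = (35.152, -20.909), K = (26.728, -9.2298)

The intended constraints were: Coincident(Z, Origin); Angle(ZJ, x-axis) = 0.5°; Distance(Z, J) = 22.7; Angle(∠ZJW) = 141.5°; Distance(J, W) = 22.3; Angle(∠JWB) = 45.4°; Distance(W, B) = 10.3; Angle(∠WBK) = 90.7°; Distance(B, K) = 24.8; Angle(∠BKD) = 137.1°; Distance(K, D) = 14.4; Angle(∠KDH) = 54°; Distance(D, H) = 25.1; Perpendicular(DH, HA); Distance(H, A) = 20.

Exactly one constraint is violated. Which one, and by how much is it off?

Distance(H, A) = 20 — off by 5.30.

Z = (0.00, 0.00) ✓; ZJ at 0.5000° ✓; |ZJ| = 22.70 ✓; ∠ZJW = 141.5° ✓; |JW| = 22.30 ✓; ∠JWB = 45.40° ✓; |WB| = 10.30 ✓; ∠WBK = 90.70° ✓; |BK| = 24.80 ✓; ∠BKD = 137.1° ✓; |KD| = 14.40 ✓; ∠KDH = 54.00° ✓; |DH| = 25.10 ✓; ∠(DH, HA) = 90.00° ✓; |HA| = 25.30 ✗.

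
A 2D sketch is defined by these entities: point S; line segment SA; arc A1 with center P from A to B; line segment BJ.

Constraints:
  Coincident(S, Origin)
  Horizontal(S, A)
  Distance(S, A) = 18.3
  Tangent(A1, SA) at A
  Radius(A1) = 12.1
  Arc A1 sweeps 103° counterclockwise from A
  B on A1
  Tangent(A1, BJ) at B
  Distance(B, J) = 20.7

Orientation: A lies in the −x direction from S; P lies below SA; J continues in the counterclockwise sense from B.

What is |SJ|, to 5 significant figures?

43.258

S is at the origin; S and A share the same y with |SA| = 18.3 and A on the −x side, so A = (-18.300, 0.0000). A1 meets SA tangentially, so PA is at right angles to SA, so P = A + (0, -12.1) = (-18.300, -12.100). On A1, A sits at bearing 90° from P; a 103° counterclockwise sweep puts B at bearing 193°, so B = P + 12.1·(cos 193°, sin 193°) = (-30.090, -14.822). Tangency of A1 to BJ means the radius PB is perpendicular to BJ, so BJ runs along (−sin 193°, cos 193°); with |BJ| = 20.7, J = (-25.433, -34.991). Then |SJ| = |J − S| = 43.258.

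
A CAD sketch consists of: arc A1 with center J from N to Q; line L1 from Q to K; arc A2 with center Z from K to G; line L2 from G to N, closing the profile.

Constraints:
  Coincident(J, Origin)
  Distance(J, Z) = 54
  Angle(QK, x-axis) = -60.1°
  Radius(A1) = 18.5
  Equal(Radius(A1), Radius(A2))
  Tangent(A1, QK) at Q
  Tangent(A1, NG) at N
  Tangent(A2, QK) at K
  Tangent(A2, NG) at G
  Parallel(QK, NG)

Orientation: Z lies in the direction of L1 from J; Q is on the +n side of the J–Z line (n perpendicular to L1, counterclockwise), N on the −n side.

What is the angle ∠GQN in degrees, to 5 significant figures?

55.582°

The slot axis is L1's direction at -60.1°, so u = (cos -60.1°, sin -60.1°) = (0.49849, -0.86690) and n = (−sin -60.1°, cos -60.1°) = (0.86690, 0.49849). J is at the origin and Z lies 54.0 along u from J, so Z = 54.0·u = (26.918, -46.812). Tangency of A1 to both parallel lines with radius 18.5 puts Q and N at J ± 18.5·n: Q = (16.038, 9.2220), N = (-16.038, -9.2220). Equal radii place K and G the same way about Z: K = Z + 18.5·n = (42.956, -37.590), G = Z − 18.5·n = (10.881, -56.034). Then cos ∠GQN = QG·QN / (|QG||QN|), giving 55.582°.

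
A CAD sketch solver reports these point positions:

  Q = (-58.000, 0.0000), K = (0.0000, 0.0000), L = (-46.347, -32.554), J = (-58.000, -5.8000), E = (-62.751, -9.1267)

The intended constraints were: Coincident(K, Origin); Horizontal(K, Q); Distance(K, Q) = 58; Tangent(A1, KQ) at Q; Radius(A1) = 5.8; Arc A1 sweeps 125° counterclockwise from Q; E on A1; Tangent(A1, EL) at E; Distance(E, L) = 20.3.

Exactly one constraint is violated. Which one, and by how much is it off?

Distance(E, L) = 20.3 — off by 8.30.

K = (0.00, 0.00) ✓; K.y = 0.00, Q.y = 0.00 ✓; |KQ| = 58.00 ✓; ∠(JQ, QK) = 90.00° ✓; |JQ| = 5.800 ✓; bearing(J→E) − bearing(J→Q) = 125.0° ✓; |JE| = 5.800 ✓; ∠(JE, EL) = 90.00° ✓; |EL| = 28.60 ✗.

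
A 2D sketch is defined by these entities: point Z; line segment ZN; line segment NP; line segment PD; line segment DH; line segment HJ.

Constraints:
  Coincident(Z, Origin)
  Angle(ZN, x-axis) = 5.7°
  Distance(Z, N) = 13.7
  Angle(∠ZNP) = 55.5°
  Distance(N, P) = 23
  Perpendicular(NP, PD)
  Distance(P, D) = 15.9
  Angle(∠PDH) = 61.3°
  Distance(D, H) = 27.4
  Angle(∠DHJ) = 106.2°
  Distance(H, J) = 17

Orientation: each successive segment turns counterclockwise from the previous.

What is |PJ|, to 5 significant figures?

24.622

Z is at the origin; ZN runs at 5.7° with length 13.7, so N = (13.632, 1.3607). ∠ZNP = 55.5° gives NP at 130.20° from the x-axis; with |NP| = 23.0, P = (-1.2133, 18.928). NP ⟂ PD, so PD runs at -139.80°; with |PD| = 15.9, D = (-13.358, 8.6652). ∠PDH = 61.3° gives DH at -21.100° from the x-axis; with |DH| = 27.4, H = (12.205, -1.1987). ∠DHJ = 106.2° gives HJ at 52.700° from the x-axis; with |HJ| = 17.0, J = (22.507, 12.324). Then |PJ| = |J − P| = 24.622.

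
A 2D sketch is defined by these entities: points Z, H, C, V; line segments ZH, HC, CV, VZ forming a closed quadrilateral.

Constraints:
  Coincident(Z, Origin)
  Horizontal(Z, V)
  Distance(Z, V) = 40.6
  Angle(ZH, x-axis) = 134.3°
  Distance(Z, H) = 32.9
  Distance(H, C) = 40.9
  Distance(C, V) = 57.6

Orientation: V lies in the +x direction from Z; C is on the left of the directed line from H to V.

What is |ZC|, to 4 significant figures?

49.37

Z is at the origin; Z and V share the same y with |ZV| = 40.6 and V in +x, so V = (40.6, 0). ZH runs at 134.3° with |ZH| = 32.9, so H = (-22.98, 23.55). C is determined by |HC| = 40.9 and |CV| = 57.6 together: it lies at the intersection of circle(H, 40.9) and circle(V, 57.6). With |HV| = 67.80, the foot of the radical line on HV is 21.77 from H and the perpendicular offset is √(40.9² − 21.77²) = 34.63. Taking the left-of-HV solution: C = (9.461, 48.46).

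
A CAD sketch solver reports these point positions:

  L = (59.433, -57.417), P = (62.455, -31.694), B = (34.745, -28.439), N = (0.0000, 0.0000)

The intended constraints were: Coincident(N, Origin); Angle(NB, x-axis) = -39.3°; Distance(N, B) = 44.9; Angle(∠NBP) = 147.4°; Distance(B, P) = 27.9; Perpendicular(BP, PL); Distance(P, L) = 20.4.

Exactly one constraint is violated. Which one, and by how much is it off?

Distance(P, L) = 20.4 — off by 5.50.

N = (0.00, 0.00) ✓; NB at -39.30° ✓; |NB| = 44.90 ✓; ∠NBP = 147.4° ✓; |BP| = 27.90 ✓; ∠(BP, PL) = 90.00° ✓; |PL| = 25.90 ✗.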